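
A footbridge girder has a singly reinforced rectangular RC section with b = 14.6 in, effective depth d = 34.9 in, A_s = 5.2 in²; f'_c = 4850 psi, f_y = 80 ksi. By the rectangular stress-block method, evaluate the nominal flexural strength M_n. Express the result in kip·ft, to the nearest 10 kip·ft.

M_n ≈ 1090 kip·ft

T = A_s f_y = 5.2 × 80 = 416 kips.
a = T/(0.85 f'_c b) = 416/(0.85 × 4.85 × 14.6) = 6.912 in.
M_n = T(d − a/2) = 416 × (34.9 − 3.456) = 13080.7 kip·in = 13080.7/12 = 1090.06 kip·ft.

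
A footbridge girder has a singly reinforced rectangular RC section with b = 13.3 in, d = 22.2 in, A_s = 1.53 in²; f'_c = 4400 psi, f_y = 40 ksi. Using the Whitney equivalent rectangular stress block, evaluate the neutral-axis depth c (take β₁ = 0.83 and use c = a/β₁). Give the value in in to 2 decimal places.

T = A_s f_y = 1.53 × 40 = 61.2 kips.
a = T/(0.85 f'_c b) = 61.2/(0.85 × 4.4 × 13.3) = 1.2303 in.
With β₁ = 0.83, c = a/β₁ = 1.2303/0.83 = 1.48 in.

c ≈ 1.48 in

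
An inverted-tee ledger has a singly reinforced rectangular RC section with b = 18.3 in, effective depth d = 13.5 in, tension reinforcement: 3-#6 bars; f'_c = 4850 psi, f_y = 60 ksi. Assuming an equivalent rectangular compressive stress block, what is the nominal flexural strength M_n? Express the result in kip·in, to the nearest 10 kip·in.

M_n ≈ 1030 kip·in

A_s = 3 × 0.44 = 1.32 in².
T = A_s f_y = 1.32 × 60 = 79.2 kips.
a = T/(0.85 f'_c b) = 79.2/(0.85 × 4.85 × 18.3) = 1.050 in.
M_n = T(d − a/2) = 79.2 × (13.5 − 0.525) = 1027.6 kip·in.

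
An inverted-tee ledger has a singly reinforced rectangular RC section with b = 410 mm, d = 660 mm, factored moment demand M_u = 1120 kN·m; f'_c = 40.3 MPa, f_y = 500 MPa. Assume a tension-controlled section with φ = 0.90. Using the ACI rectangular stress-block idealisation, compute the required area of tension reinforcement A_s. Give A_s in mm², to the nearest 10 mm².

M_n = M_u/φ = 1120/0.90 = 1244.44 kN·m.
With M_n = 0.85 f'_c a b (d − a/2), solve the quadratic for a:
a = d − √(d² − 2M_n/(0.85 f'_c b)) = 660 − √(660² − 2 × 1244.44×10⁶/(0.85 × 40.3 × 410)) = 151.68 mm.
A_s = 0.85 f'_c a b / f_y = 0.85 × 40.3 × 151.68 × 410 / 500 = 4260.6 mm².

A_s ≈ 4260 mm²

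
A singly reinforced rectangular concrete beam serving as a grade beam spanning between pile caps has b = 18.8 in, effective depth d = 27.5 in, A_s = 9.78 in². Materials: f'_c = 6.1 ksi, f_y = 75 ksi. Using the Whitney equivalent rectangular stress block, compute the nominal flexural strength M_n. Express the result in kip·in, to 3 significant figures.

T = A_s f_y = 9.78 × 75 = 733.5 kips.
a = T/(0.85 f'_c b) = 733.5/(0.85 × 6.1 × 18.8) = 7.525 in.
M_n = T(d − a/2) = 733.5 × (27.5 − 3.7625) = 17411.5 kip·in.

M_n ≈ 17400 kip·in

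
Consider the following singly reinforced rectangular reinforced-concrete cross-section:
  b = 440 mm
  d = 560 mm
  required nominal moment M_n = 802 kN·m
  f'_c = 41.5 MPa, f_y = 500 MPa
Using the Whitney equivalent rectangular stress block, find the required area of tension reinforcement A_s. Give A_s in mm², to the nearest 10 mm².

With M_n = 0.85 f'_c a b (d − a/2), solve the quadratic for a:
a = d − √(d² − 2M_n/(0.85 f'_c b)) = 560 − √(560² − 2 × 802×10⁶/(0.85 × 41.5 × 440)) = 101.46 mm.
A_s = 0.85 f'_c a b / f_y = 0.85 × 41.5 × 101.46 × 440 / 500 = 3149.5 mm².

A_s ≈ 3150 mm²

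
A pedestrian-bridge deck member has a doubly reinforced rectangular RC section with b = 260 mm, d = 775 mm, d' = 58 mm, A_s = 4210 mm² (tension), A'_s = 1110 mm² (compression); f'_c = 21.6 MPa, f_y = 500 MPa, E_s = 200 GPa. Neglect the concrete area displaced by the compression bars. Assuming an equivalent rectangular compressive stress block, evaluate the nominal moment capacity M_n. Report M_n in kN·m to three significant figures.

Assume both tension and compression steel yield.
Net tension couple steel: A_s − A'_s = 3100 mm².
a = (A_s − A'_s) f_y / (0.85 f'_c b) = 1550000/(0.85 × 21.6 × 260) = 324.70 mm.
c = a/β₁ = 324.70/0.85 = 382.00 mm; ε'_s = 0.003(c − d')/c = 0.0025 ≥ f_y/E_s = 0.0025, so compression steel does yield.
M_n = (A_s − A'_s) f_y (d − a/2) + A'_s f_y (d − d') = [1550000 × (775 − 162.35) + 555000 × (775 − 58)] × 10⁻⁶ = 949.61 + 397.94 = 1347.55 kN·m.

M_n ≈ 1350 kN·m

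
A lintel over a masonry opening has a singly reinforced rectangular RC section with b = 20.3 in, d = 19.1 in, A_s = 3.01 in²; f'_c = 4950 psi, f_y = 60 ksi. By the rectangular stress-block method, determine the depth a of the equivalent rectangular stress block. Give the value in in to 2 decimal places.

a ≈ 2.11 in

T = A_s f_y = 3.01 × 60 = 180.6 kips.
a = T/(0.85 f'_c b) = 180.6/(0.85 × 4.95 × 20.3) = 2.11 in.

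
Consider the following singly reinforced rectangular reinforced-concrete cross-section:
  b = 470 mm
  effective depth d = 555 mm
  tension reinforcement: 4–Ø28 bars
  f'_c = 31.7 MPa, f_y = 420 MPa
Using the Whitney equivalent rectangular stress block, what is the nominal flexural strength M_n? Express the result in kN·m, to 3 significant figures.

M_n ≈ 532 kN·m

A_s = 4 × 616 = 2464 mm².
T = A_s f_y = 2464 × 420 = 1034880 N = 1034.88 kN.
From C = T: a = T/(0.85 f'_c b) = 1034880/(0.85 × 31.7 × 470) = 81.72 mm.
M_n = T(d − a/2) = 1034.88 kN × (555 − 40.86) mm = 532.07 kN·m.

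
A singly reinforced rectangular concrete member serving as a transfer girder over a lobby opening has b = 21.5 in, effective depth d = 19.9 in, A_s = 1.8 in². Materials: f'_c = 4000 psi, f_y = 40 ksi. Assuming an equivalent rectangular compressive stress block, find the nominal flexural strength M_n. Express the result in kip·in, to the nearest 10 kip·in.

M_n ≈ 1400 kip·in

T = A_s f_y = 1.8 × 40 = 72 kips.
a = T/(0.85 f'_c b) = 72/(0.85 × 4 × 21.5) = 0.985 in.
M_n = T(d − a/2) = 72 × (19.9 − 0.4925) = 1397.3 kip·in.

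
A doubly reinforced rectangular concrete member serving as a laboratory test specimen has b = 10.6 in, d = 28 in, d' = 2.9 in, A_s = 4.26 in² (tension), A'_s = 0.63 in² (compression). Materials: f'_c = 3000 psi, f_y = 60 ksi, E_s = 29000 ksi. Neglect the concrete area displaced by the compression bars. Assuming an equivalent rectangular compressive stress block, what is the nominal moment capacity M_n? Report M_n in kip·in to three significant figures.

Assume both steels yield.
a = (A_s − A'_s) f_y/(0.85 f'_c b) = (4.26 − 0.63) × 60/(0.85 × 3 × 10.6) = 8.058 in.
c = a/β₁ = 8.058/0.85 = 9.480 in; ε'_s = 0.003(c − d')/c = 0.0021 ≥ ε_y = 0.0021, so the compression steel yields.
M_n = (A_s − A'_s) f_y (d − a/2) + A'_s f_y (d − d') = 217.8 × (28 − 4.029) + 37.8 × (28 − 2.9) = 5220.9 + 948.8 = 6169.7 kip·in.

M_n ≈ 6170 kip·in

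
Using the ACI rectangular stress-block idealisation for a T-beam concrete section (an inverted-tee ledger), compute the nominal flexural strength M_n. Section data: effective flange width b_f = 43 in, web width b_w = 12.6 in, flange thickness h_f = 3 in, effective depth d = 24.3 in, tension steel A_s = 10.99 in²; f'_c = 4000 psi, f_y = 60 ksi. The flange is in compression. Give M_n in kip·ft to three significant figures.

Tension: T = A_s f_y = 10.99 × 60 = 659.4 kips.
Try a within the flange: a = T/(0.85 f'_c b_f) = 659.4/(0.85 × 4 × 43) = 4.510 in.
a = 4.510 > h_f = 3 in: the block extends into the web. Split into flange-overhang and web parts.
C_f = 0.85 f'_c (b_f − b_w) h_f = 0.85 × 4 × (43 − 12.6) × 3 = 310.1 kips.
Remaining web compression depth: a_w = (T − C_f)/(0.85 f'_c b_w) = (659.4 − 310.1)/(0.85 × 4 × 12.6) = 8.154 in.
M_n = C_f(d − h_f/2) + (T − C_f)(d − a_w/2) = 310.1 × (24.3 − 1.5) + 349.3 × (24.3 − 4.077) = 7070.3 + 7063.9 = 14134.2 kip·in.
M_n = 14134.2/12 = 1177.85 kip·ft.

M_n ≈ 1180 kip·ft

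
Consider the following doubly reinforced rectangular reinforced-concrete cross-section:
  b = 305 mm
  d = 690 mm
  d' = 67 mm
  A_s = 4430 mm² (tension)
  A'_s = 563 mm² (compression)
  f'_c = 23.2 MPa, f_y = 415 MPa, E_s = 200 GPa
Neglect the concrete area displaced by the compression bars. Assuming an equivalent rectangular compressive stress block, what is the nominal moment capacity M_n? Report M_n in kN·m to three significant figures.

Assume both tension and compression steel yield.
Net tension couple steel: A_s − A'_s = 3867 mm².
a = (A_s − A'_s) f_y / (0.85 f'_c b) = 1604805/(0.85 × 23.2 × 305) = 266.82 mm.
c = a/β₁ = 266.82/0.85 = 313.91 mm; ε'_s = 0.003(c − d')/c = 0.0024 ≥ f_y/E_s = 0.0021, so compression steel does yield.
M_n = (A_s − A'_s) f_y (d − a/2) + A'_s f_y (d − d') = [1604805 × (690 − 133.41) + 233645 × (690 − 67)] × 10⁻⁶ = 893.22 + 145.56 = 1038.78 kN·m.

M_n ≈ 1040 kN·m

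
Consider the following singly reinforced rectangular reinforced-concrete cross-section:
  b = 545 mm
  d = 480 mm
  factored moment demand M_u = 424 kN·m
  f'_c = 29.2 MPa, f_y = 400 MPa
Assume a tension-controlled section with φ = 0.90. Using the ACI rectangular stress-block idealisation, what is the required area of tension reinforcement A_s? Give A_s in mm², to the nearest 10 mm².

A_s ≈ 2670 mm²

M_n = M_u/φ = 424/0.90 = 471.111 kN·m.
With M_n = 0.85 f'_c a b (d − a/2), solve the quadratic for a:
a = d − √(d² − 2M_n/(0.85 f'_c b)) = 480 − √(480² − 2 × 471.111×10⁶/(0.85 × 29.2 × 545)) = 79.07 mm.
A_s = 0.85 f'_c a b / f_y = 0.85 × 29.2 × 79.07 × 545 / 400 = 2673.9 mm².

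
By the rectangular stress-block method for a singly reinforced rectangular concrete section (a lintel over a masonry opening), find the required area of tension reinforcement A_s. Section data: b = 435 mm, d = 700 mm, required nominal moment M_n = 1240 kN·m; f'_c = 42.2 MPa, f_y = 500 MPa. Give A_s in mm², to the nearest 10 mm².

A_s ≈ 3890 mm²

With M_n = 0.85 f'_c a b (d − a/2), solve the quadratic for a:
a = d − √(d² − 2M_n/(0.85 f'_c b)) = 700 − √(700² − 2 × 1240×10⁶/(0.85 × 42.2 × 435)) = 124.62 mm.
A_s = 0.85 f'_c a b / f_y = 0.85 × 42.2 × 124.62 × 435 / 500 = 3889.0 mm².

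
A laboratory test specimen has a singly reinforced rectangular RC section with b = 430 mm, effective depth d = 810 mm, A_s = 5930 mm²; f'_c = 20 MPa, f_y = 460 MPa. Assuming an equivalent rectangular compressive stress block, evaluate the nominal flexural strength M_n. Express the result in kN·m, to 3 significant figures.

T = A_s f_y = 5930 × 460 = 2727800 N = 2727.8 kN.
From C = T: a = T/(0.85 f'_c b) = 2727800/(0.85 × 20 × 430) = 373.16 mm.
M_n = T(d − a/2) = 2727.8 kN × (810 − 186.58) mm = 1700.57 kN·m.

M_n ≈ 1700 kN·m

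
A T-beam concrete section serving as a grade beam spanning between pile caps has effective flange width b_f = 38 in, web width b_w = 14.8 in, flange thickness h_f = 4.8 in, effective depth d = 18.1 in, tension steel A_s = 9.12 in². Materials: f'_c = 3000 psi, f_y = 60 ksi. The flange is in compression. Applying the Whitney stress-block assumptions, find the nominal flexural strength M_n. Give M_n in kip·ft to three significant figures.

Tension: T = A_s f_y = 9.12 × 60 = 547.2 kips.
Try a within the flange: a = T/(0.85 f'_c b_f) = 547.2/(0.85 × 3 × 38) = 5.647 in.
a = 5.647 > h_f = 4.8 in: the block extends into the web. Split into flange-overhang and web parts.
C_f = 0.85 f'_c (b_f − b_w) h_f = 0.85 × 3 × (38 − 14.8) × 4.8 = 284.0 kips.
Remaining web compression depth: a_w = (T − C_f)/(0.85 f'_c b_w) = (547.2 − 284.0)/(0.85 × 3 × 14.8) = 6.974 in.
M_n = C_f(d − h_f/2) + (T − C_f)(d − a_w/2) = 284.0 × (18.1 − 2.4) + 263.2 × (18.1 − 3.487) = 4458.8 + 3846.1 = 8304.9 kip·in.
M_n = 8304.9/12 = 692.08 kip·ft.

M_n ≈ 692 kip·ft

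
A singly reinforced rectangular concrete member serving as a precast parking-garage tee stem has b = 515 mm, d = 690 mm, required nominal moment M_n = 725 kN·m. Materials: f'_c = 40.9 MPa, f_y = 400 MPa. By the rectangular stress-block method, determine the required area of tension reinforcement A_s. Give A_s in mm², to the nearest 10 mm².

With M_n = 0.85 f'_c a b (d − a/2), solve the quadratic for a:
a = d − √(d² − 2M_n/(0.85 f'_c b)) = 690 − √(690² − 2 × 725×10⁶/(0.85 × 40.9 × 515)) = 61.42 mm.
A_s = 0.85 f'_c a b / f_y = 0.85 × 40.9 × 61.42 × 515 / 400 = 2749.2 mm².

A_s ≈ 2750 mm²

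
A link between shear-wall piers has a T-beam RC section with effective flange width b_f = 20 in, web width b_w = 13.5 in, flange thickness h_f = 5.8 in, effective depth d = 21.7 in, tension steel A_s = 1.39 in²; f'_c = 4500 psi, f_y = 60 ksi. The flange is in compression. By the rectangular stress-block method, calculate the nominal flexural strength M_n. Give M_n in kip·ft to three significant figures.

Tension: T = A_s f_y = 1.39 × 60 = 83.4 kips.
Try a within the flange: a = T/(0.85 f'_c b_f) = 83.4/(0.85 × 4.5 × 20) = 1.090 in.
Since a = 1.090 ≤ h_f = 5.8 in, the stress block lies entirely in the flange; analyse as a rectangular beam of width b_f.
M_n = T(d − a/2) = 83.4 × (21.7 − 0.545) = 1764.3 kip·in.
M_n = 1764.3/12 = 147.03 kip·ft.

M_n ≈ 147 kip·ft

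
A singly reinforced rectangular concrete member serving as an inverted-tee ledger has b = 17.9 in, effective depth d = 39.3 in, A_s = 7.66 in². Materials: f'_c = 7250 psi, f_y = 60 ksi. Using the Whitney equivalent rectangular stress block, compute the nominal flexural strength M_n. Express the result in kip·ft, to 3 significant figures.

T = A_s f_y = 7.66 × 60 = 459.6 kips.
a = T/(0.85 f'_c b) = 459.6/(0.85 × 7.25 × 17.9) = 4.166 in.
M_n = T(d − a/2) = 459.6 × (39.3 − 2.083) = 17104.9 kip·in = 17104.9/12 = 1425.41 kip·ft.

M_n ≈ 1430 kip·ft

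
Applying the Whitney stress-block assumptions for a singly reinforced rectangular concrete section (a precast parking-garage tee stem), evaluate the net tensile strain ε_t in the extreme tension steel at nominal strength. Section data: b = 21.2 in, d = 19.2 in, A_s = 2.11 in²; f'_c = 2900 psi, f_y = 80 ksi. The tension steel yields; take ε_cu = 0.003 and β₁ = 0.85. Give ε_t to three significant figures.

a = A_s f_y/(0.85 f'_c b) = 3.230 in.
β₁ = 0.85, so c = a/β₁ = 3.230/0.85 = 3.800 in.
From the linear strain diagram with ε_cu = 0.003: ε_t = 0.003 (d − c)/c = 0.003 × (19.2 − 3.800)/3.800 = 0.0122.
Since ε_t ≥ 0.005, the section is tension-controlled.

ε_t ≈ 0.0122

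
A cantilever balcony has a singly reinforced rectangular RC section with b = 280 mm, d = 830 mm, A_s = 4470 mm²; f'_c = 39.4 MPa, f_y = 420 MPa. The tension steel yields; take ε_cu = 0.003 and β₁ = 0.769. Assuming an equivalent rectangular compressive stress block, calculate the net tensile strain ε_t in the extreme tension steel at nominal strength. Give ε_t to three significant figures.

ε_t ≈ 0.00656

a = A_s f_y/(0.85 f'_c b) = 200.21 mm.
β₁ = 0.769, so c = a/β₁ = 200.21/0.769 = 260.35 mm.
From the linear strain diagram with ε_cu = 0.003: ε_t = 0.003 (d − c)/c = 0.003 × (830 − 260.35)/260.35 = 0.00656.
Since ε_t ≥ 0.005, the section is tension-controlled.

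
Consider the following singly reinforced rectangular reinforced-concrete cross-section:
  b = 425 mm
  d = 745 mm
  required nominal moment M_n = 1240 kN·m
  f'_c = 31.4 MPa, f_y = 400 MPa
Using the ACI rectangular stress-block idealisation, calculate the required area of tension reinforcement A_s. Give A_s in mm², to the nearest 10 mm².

A_s ≈ 4680 mm²

With M_n = 0.85 f'_c a b (d − a/2), solve the quadratic for a:
a = d − √(d² − 2M_n/(0.85 f'_c b)) = 745 − √(745² − 2 × 1240×10⁶/(0.85 × 31.4 × 425)) = 165.01 mm.
A_s = 0.85 f'_c a b / f_y = 0.85 × 31.4 × 165.01 × 425 / 400 = 4679.4 mm².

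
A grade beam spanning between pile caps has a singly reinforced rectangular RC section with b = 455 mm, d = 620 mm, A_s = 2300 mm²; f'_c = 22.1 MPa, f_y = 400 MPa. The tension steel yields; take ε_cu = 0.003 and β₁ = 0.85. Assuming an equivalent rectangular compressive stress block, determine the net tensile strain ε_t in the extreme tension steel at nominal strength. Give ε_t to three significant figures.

ε_t ≈ 0.0117

a = A_s f_y/(0.85 f'_c b) = 107.64 mm.
β₁ = 0.85, so c = a/β₁ = 107.64/0.85 = 126.64 mm.
From the linear strain diagram with ε_cu = 0.003: ε_t = 0.003 (d − c)/c = 0.003 × (620 − 126.64)/126.64 = 0.0117.
Since ε_t ≥ 0.005, the section is tension-controlled.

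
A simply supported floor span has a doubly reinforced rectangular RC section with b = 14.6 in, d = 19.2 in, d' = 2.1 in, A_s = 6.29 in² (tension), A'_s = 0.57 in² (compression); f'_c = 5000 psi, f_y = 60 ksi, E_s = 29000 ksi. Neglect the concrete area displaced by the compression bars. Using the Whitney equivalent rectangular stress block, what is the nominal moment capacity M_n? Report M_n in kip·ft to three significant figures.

M_n ≈ 519 kip·ft

Assume both steels yield.
a = (A_s − A'_s) f_y/(0.85 f'_c b) = (6.29 − 0.57) × 60/(0.85 × 5 × 14.6) = 5.531 in.
c = a/β₁ = 5.531/0.8 = 6.914 in; ε'_s = 0.003(c − d')/c = 0.0021 ≥ ε_y = 0.0021, so the compression steel yields.
M_n = (A_s − A'_s) f_y (d − a/2) + A'_s f_y (d − d') = 343.2 × (19.2 − 2.7655) + 34.2 × (19.2 − 2.1) = 5640.3 + 584.8 = 6225.1 kip·in = 6225.1/12 = 518.76 kip·ft.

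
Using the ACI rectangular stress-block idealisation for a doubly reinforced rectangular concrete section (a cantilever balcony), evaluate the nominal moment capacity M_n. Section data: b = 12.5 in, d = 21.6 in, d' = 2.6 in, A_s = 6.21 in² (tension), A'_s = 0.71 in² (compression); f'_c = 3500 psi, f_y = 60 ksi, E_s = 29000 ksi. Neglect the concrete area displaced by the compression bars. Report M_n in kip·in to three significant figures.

Assume both steels yield.
a = (A_s − A'_s) f_y/(0.85 f'_c b) = (6.21 − 0.71) × 60/(0.85 × 3.5 × 12.5) = 8.874 in.
c = a/β₁ = 8.874/0.85 = 10.440 in; ε'_s = 0.003(c − d')/c = 0.0023 ≥ ε_y = 0.0021, so the compression steel yields.
M_n = (A_s − A'_s) f_y (d − a/2) + A'_s f_y (d − d') = 330 × (21.6 − 4.437) + 42.6 × (21.6 − 2.6) = 5663.8 + 809.4 = 6473.2 kip·in.

M_n ≈ 6470 kip·in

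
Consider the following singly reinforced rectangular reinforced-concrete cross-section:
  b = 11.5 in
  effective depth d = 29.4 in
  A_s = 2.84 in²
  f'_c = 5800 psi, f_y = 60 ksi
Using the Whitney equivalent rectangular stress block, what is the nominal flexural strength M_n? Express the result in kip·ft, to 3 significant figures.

M_n ≈ 396 kip·ft

T = A_s f_y = 2.84 × 60 = 170.4 kips.
a = T/(0.85 f'_c b) = 170.4/(0.85 × 5.8 × 11.5) = 3.006 in.
M_n = T(d − a/2) = 170.4 × (29.4 − 1.503) = 4753.6 kip·in = 4753.6/12 = 396.13 kip·ft.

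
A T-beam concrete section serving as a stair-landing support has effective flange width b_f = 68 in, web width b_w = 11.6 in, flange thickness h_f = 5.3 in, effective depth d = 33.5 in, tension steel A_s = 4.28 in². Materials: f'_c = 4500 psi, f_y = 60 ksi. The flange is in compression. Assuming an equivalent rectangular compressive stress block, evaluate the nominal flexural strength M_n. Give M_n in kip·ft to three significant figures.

Tension: T = A_s f_y = 4.28 × 60 = 256.8 kips.
Try a within the flange: a = T/(0.85 f'_c b_f) = 256.8/(0.85 × 4.5 × 68) = 0.987 in.
Since a = 0.987 ≤ h_f = 5.3 in, the stress block lies entirely in the flange; analyse as a rectangular beam of width b_f.
M_n = T(d − a/2) = 256.8 × (33.5 − 0.4935) = 8476.1 kip·in.
M_n = 8476.1/12 = 706.34 kip·ft.

M_n ≈ 706 kip·ft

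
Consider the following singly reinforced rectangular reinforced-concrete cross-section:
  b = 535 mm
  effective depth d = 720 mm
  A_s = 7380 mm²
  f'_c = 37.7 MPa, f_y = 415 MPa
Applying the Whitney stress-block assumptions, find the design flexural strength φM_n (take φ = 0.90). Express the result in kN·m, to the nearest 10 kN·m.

φM_n ≈ 1740 kN·m

T = A_s f_y = 7380 × 415 = 3062700 N = 3062.7 kN.
From C = T: a = T/(0.85 f'_c b) = 3062700/(0.85 × 37.7 × 535) = 178.64 mm.
M_n = T(d − a/2) = 3062.7 kN × (720 − 89.32) mm = 1931.58 kN·m.
φM_n = 0.90 × 1931.58 = 1738.42 kN·m.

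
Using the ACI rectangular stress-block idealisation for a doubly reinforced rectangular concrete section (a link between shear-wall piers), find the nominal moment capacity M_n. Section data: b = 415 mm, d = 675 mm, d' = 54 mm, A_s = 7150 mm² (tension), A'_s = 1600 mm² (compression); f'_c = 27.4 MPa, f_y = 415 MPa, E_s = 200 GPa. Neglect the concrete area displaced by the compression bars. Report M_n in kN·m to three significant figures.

Assume both tension and compression steel yield.
Net tension couple steel: A_s − A'_s = 5550 mm².
a = (A_s − A'_s) f_y / (0.85 f'_c b) = 2303250/(0.85 × 27.4 × 415) = 238.30 mm.
c = a/β₁ = 238.30/0.85 = 280.35 mm; ε'_s = 0.003(c − d')/c = 0.0024 ≥ f_y/E_s = 0.0021, so compression steel does yield.
M_n = (A_s − A'_s) f_y (d − a/2) + A'_s f_y (d − d') = [2303250 × (675 − 119.15) + 664000 × (675 − 54)] × 10⁻⁶ = 1280.26 + 412.34 = 1692.60 kN·m.

M_n ≈ 1690 kN·m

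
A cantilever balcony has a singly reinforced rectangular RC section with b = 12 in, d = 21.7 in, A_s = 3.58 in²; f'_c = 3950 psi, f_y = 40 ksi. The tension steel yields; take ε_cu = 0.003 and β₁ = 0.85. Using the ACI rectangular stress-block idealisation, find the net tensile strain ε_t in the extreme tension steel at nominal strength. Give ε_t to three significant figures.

a = A_s f_y/(0.85 f'_c b) = 3.554 in.
β₁ = 0.85, so c = a/β₁ = 3.554/0.85 = 4.181 in.
From the linear strain diagram with ε_cu = 0.003: ε_t = 0.003 (d − c)/c = 0.003 × (21.7 − 4.181)/4.181 = 0.0126.
Since ε_t ≥ 0.005, the section is tension-controlled.

ε_t ≈ 0.0126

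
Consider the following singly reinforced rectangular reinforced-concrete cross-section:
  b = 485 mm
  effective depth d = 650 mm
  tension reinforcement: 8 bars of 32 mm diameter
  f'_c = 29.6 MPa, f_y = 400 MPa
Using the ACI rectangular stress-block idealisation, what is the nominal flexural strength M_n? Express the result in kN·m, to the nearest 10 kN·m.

A_s = 8 × 804 = 6432 mm².
T = A_s f_y = 6432 × 400 = 2572800 N = 2572.8 kN.
From C = T: a = T/(0.85 f'_c b) = 2572800/(0.85 × 29.6 × 485) = 210.84 mm.
M_n = T(d − a/2) = 2572.8 kN × (650 − 105.42) mm = 1401.10 kN·m.

M_n ≈ 1400 kN·m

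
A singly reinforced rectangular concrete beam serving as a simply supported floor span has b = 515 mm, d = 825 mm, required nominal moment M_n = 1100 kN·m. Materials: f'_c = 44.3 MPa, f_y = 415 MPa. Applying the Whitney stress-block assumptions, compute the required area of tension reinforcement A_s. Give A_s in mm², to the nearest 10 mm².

With M_n = 0.85 f'_c a b (d − a/2), solve the quadratic for a:
a = d − √(d² − 2M_n/(0.85 f'_c b)) = 825 − √(825² − 2 × 1100×10⁶/(0.85 × 44.3 × 515)) = 71.89 mm.
A_s = 0.85 f'_c a b / f_y = 0.85 × 44.3 × 71.89 × 515 / 415 = 3359.3 mm².

A_s ≈ 3360 mm²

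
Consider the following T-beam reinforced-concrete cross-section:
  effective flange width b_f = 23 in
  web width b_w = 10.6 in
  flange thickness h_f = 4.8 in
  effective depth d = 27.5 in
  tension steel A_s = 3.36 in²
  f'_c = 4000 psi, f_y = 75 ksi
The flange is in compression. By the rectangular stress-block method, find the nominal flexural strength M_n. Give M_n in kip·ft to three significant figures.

M_n ≈ 544 kip·ft

Tension: T = A_s f_y = 3.36 × 75 = 252 kips.
Try a within the flange: a = T/(0.85 f'_c b_f) = 252/(0.85 × 4 × 23) = 3.223 in.
Since a = 3.223 ≤ h_f = 4.8 in, the stress block lies entirely in the flange; analyse as a rectangular beam of width b_f.
M_n = T(d − a/2) = 252 × (27.5 − 1.6115) = 6523.9 kip·in.
M_n = 6523.9/12 = 543.66 kip·ft.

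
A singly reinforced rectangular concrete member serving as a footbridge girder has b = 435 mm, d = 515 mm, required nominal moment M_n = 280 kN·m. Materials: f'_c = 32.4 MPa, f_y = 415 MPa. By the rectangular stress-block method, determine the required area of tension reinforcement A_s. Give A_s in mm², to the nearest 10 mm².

With M_n = 0.85 f'_c a b (d − a/2), solve the quadratic for a:
a = d − √(d² − 2M_n/(0.85 f'_c b)) = 515 − √(515² − 2 × 280×10⁶/(0.85 × 32.4 × 435)) = 47.58 mm.
A_s = 0.85 f'_c a b / f_y = 0.85 × 32.4 × 47.58 × 435 / 415 = 1373.5 mm².

A_s ≈ 1370 mm²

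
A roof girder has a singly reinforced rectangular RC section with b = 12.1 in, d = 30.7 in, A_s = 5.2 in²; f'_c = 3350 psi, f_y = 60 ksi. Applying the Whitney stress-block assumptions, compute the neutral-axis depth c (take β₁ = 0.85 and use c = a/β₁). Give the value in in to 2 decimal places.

c ≈ 10.65 in

T = A_s f_y = 5.2 × 60 = 312 kips.
a = T/(0.85 f'_c b) = 312/(0.85 × 3.35 × 12.1) = 9.0554 in.
With β₁ = 0.85, c = a/β₁ = 9.0554/0.85 = 10.65 in.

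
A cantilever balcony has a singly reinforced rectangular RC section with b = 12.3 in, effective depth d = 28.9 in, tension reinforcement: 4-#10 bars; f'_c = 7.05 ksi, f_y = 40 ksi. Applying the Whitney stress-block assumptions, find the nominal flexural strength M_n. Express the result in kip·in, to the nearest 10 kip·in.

M_n ≈ 5590 kip·in

A_s = 4 × 1.27 = 5.08 in².
T = A_s f_y = 5.08 × 40 = 203.2 kips.
a = T/(0.85 f'_c b) = 203.2/(0.85 × 7.05 × 12.3) = 2.757 in.
M_n = T(d − a/2) = 203.2 × (28.9 − 1.3785) = 5592.4 kip·in.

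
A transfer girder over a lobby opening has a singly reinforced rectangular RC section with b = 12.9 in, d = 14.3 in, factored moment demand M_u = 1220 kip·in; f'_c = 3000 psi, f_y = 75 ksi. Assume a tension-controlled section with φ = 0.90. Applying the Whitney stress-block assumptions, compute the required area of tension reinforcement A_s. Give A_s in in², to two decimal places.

M_n = M_u/φ = 1220/0.90 = 1355.56 kip·in.
From M_n = 0.85 f'_c a b (d − a/2):
a = d − √(d² − 2M_n/(0.85 f'_c b)) = 14.3 − √(14.3² − 2 × 1355.56/(0.85 × 3 × 12.9)) = 3.251 in.
A_s = 0.85 f'_c a b / f_y = 0.85 × 3 × 3.251 × 12.9 / 75 = 1.426 in².

A_s ≈ 1.43 in²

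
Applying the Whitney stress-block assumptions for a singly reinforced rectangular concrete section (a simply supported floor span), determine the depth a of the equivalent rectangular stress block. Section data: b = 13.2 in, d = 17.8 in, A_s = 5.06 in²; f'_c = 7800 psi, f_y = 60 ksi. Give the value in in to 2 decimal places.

T = A_s f_y = 5.06 × 60 = 303.6 kips.
a = T/(0.85 f'_c b) = 303.6/(0.85 × 7.8 × 13.2) = 3.47 in.

a ≈ 3.47 in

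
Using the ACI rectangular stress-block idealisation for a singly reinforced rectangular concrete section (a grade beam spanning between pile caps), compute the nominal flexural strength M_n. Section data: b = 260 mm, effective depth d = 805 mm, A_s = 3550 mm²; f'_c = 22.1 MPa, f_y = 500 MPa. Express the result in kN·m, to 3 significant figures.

M_n ≈ 1110 kN·m

T = A_s f_y = 3550 × 500 = 1775000 N = 1775 kN.
From C = T: a = T/(0.85 f'_c b) = 1775000/(0.85 × 22.1 × 260) = 363.42 mm.
M_n = T(d − a/2) = 1775 kN × (805 − 181.71) mm = 1106.34 kN·m.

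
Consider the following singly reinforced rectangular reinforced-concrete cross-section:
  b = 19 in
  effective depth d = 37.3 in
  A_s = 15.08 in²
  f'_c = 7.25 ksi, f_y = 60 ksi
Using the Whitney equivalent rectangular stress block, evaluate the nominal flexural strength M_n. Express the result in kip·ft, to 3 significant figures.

T = A_s f_y = 15.08 × 60 = 904.8 kips.
a = T/(0.85 f'_c b) = 904.8/(0.85 × 7.25 × 19) = 7.728 in.
M_n = T(d − a/2) = 904.8 × (37.3 − 3.864) = 30252.9 kip·in = 30252.9/12 = 2521.08 kip·ft.

M_n ≈ 2520 kip·ft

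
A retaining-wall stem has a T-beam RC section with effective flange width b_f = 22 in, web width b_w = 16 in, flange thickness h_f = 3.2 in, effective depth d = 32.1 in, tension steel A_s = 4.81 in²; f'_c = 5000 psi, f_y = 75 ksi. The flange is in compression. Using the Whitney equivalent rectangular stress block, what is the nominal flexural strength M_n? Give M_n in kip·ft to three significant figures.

Tension: T = A_s f_y = 4.81 × 75 = 360.75 kips.
Try a within the flange: a = T/(0.85 f'_c b_f) = 360.75/(0.85 × 5 × 22) = 3.858 in.
a = 3.858 > h_f = 3.2 in: the block extends into the web. Split into flange-overhang and web parts.
C_f = 0.85 f'_c (b_f − b_w) h_f = 0.85 × 5 × (22 − 16) × 3.2 = 81.6 kips.
Remaining web compression depth: a_w = (T − C_f)/(0.85 f'_c b_w) = (360.75 − 81.6)/(0.85 × 5 × 16) = 4.105 in.
M_n = C_f(d − h_f/2) + (T − C_f)(d − a_w/2) = 81.6 × (32.1 − 1.6) + 279.15 × (32.1 − 2.0525) = 2488.8 + 8387.8 = 10876.6 kip·in.
M_n = 10876.6/12 = 906.38 kip·ft.

M_n ≈ 906 kip·ft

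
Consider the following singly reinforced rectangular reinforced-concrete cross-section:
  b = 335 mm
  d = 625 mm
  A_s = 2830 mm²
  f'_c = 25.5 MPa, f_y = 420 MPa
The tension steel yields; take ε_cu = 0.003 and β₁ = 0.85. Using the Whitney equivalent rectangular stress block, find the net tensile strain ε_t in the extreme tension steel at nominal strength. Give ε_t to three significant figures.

ε_t ≈ 0.00674

a = A_s f_y/(0.85 f'_c b) = 163.69 mm.
β₁ = 0.85, so c = a/β₁ = 163.69/0.85 = 192.58 mm.
From the linear strain diagram with ε_cu = 0.003: ε_t = 0.003 (d − c)/c = 0.003 × (625 − 192.58)/192.58 = 0.00674.
Since ε_t ≥ 0.005, the section is tension-controlled.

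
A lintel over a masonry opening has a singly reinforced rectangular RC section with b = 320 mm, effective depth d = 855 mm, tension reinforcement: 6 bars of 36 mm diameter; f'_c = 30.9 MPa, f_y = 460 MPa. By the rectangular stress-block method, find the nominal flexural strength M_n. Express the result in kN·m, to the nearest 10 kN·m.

M_n ≈ 1930 kN·m

A_s = 6 × 1018 = 6108 mm².
T = A_s f_y = 6108 × 460 = 2809680 N = 2809.68 kN.
From C = T: a = T/(0.85 f'_c b) = 2809680/(0.85 × 30.9 × 320) = 334.29 mm.
M_n = T(d − a/2) = 2809.68 kN × (855 − 167.145) mm = 1932.65 kN·m.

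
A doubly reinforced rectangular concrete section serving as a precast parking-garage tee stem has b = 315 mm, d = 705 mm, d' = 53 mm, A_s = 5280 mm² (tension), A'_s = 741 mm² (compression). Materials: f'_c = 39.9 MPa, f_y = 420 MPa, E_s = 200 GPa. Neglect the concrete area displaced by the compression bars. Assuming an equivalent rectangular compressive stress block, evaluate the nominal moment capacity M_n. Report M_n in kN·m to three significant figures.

M_n ≈ 1380 kN·m

Assume both tension and compression steel yield.
Net tension couple steel: A_s − A'_s = 4539 mm².
a = (A_s − A'_s) f_y / (0.85 f'_c b) = 1906380/(0.85 × 39.9 × 315) = 178.45 mm.
c = a/β₁ = 178.45/0.765 = 233.27 mm; ε'_s = 0.003(c − d')/c = 0.0023 ≥ f_y/E_s = 0.0021, so compression steel does yield.
M_n = (A_s − A'_s) f_y (d − a/2) + A'_s f_y (d − d') = [1906380 × (705 − 89.225) + 311220 × (705 − 53)] × 10⁻⁶ = 1173.90 + 202.92 = 1376.82 kN·m.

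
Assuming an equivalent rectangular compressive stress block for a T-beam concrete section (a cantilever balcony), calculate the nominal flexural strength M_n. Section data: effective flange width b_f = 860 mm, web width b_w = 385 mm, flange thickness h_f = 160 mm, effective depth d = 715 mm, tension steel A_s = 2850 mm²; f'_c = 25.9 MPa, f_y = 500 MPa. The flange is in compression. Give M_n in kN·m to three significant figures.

Tension: T = A_s f_y = 2850 × 500 = 1425000 N.
Try a within the flange: a = T/(0.85 f'_c b_f) = 1425000/(0.85 × 25.9 × 860) = 75.27 mm.
Since a = 75.27 ≤ h_f = 160 mm, the stress block lies entirely in the flange; analyse as a rectangular beam of width b_f.
M_n = T(d − a/2) = 1425000 × (715 − 37.635) = 965.25 × 10⁶ N·mm.
M_n = 965.25 kN·m.

M_n ≈ 965 kN·m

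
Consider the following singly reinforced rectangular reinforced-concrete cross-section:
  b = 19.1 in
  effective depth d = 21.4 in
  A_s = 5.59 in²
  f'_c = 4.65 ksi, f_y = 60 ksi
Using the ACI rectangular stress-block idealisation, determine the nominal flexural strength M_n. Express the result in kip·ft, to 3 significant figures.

M_n ≈ 536 kip·ft

T = A_s f_y = 5.59 × 60 = 335.4 kips.
a = T/(0.85 f'_c b) = 335.4/(0.85 × 4.65 × 19.1) = 4.443 in.
M_n = T(d − a/2) = 335.4 × (21.4 − 2.2215) = 6432.5 kip·in = 6432.5/12 = 536.04 kip·ft.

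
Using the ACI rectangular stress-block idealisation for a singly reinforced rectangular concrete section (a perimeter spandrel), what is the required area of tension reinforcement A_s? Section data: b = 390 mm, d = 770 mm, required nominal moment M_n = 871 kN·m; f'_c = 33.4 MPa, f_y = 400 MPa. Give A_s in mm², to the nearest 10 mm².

A_s ≈ 3050 mm²

With M_n = 0.85 f'_c a b (d − a/2), solve the quadratic for a:
a = d − √(d² − 2M_n/(0.85 f'_c b)) = 770 − √(770² − 2 × 871×10⁶/(0.85 × 33.4 × 390)) = 110.02 mm.
A_s = 0.85 f'_c a b / f_y = 0.85 × 33.4 × 110.02 × 390 / 400 = 3045.4 mm².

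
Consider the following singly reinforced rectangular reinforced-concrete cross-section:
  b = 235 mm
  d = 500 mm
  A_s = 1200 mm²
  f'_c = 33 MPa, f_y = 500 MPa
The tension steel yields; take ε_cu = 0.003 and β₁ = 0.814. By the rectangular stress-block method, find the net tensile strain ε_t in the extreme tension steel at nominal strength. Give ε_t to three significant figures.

ε_t ≈ 0.0104

a = A_s f_y/(0.85 f'_c b) = 91.02 mm.
β₁ = 0.814, so c = a/β₁ = 91.02/0.814 = 111.82 mm.
From the linear strain diagram with ε_cu = 0.003: ε_t = 0.003 (d − c)/c = 0.003 × (500 − 111.82)/111.82 = 0.0104.
Since ε_t ≥ 0.005, the section is tension-controlled.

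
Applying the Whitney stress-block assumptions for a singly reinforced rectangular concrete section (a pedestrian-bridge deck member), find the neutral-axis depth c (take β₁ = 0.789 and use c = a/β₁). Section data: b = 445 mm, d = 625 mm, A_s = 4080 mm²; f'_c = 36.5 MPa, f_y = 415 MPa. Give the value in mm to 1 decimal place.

c ≈ 155.4 mm

T = A_s f_y = 4080 × 415 = 1693200 N = 1693.2 kN.
Setting C = 0.85 f'_c a b equal to T: a = 1693200/(0.85 × 36.5 × 445) = 122.641 mm.
With β₁ = 0.789, c = a/β₁ = 122.641/0.789 = 155.4 mm.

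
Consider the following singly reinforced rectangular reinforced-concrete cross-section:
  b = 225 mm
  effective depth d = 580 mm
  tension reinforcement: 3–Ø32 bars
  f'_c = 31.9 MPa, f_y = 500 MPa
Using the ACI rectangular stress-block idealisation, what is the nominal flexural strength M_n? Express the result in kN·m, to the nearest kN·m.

A_s = 3 × 804 = 2412 mm².
T = A_s f_y = 2412 × 500 = 1206000 N = 1206 kN.
From C = T: a = T/(0.85 f'_c b) = 1206000/(0.85 × 31.9 × 225) = 197.68 mm.
M_n = T(d − a/2) = 1206 kN × (580 − 98.84) mm = 580.28 kN·m.

M_n ≈ 580 kN·m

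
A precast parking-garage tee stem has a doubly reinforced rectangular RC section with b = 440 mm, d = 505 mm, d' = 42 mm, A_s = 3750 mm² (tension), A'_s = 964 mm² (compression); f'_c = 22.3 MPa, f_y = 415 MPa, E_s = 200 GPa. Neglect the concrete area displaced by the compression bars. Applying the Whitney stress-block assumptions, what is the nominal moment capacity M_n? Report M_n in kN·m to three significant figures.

Assume both tension and compression steel yield.
Net tension couple steel: A_s − A'_s = 2786 mm².
a = (A_s − A'_s) f_y / (0.85 f'_c b) = 1156190/(0.85 × 22.3 × 440) = 138.63 mm.
c = a/β₁ = 138.63/0.85 = 163.09 mm; ε'_s = 0.003(c − d')/c = 0.0022 ≥ f_y/E_s = 0.0021, so compression steel does yield.
M_n = (A_s − A'_s) f_y (d − a/2) + A'_s f_y (d − d') = [1156190 × (505 − 69.315) + 400060 × (505 − 42)] × 10⁻⁶ = 503.73 + 185.23 = 688.96 kN·m.

M_n ≈ 689 kN·m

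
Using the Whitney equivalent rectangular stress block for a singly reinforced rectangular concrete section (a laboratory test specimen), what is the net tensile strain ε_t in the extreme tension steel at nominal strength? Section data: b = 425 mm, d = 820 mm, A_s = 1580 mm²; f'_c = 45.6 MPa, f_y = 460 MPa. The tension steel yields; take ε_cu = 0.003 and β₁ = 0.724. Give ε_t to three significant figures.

a = A_s f_y/(0.85 f'_c b) = 44.12 mm.
β₁ = 0.724, so c = a/β₁ = 44.12/0.724 = 60.94 mm.
From the linear strain diagram with ε_cu = 0.003: ε_t = 0.003 (d − c)/c = 0.003 × (820 − 60.94)/60.94 = 0.0374.
Since ε_t ≥ 0.005, the section is tension-controlled.

ε_t ≈ 0.0374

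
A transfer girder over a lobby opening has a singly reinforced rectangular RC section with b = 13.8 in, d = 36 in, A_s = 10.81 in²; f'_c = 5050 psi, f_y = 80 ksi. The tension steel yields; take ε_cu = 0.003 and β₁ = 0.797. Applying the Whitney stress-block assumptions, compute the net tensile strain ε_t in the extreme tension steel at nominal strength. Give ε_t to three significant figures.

a = A_s f_y/(0.85 f'_c b) = 14.599 in.
β₁ = 0.797, so c = a/β₁ = 14.599/0.797 = 18.317 in.
From the linear strain diagram with ε_cu = 0.003: ε_t = 0.003 (d − c)/c = 0.003 × (36 − 18.317)/18.317 = 0.00290.
ε_t < 0.004 — the section is over-reinforced for flexure under ACI limits.

ε_t ≈ 0.00290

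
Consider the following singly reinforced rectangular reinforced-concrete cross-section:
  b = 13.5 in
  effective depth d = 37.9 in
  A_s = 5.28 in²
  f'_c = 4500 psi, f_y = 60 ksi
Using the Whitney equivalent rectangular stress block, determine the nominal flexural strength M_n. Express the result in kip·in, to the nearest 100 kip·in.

T = A_s f_y = 5.28 × 60 = 316.8 kips.
a = T/(0.85 f'_c b) = 316.8/(0.85 × 4.5 × 13.5) = 6.135 in.
M_n = T(d − a/2) = 316.8 × (37.9 − 3.0675) = 11034.9 kip·in.

M_n ≈ 11000 kip·in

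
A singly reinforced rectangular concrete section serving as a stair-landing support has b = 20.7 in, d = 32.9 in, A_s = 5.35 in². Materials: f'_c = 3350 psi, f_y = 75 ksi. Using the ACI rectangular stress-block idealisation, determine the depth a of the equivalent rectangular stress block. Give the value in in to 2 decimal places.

T = A_s f_y = 5.35 × 75 = 401.25 kips.
a = T/(0.85 f'_c b) = 401.25/(0.85 × 3.35 × 20.7) = 6.81 in.

a ≈ 6.81 in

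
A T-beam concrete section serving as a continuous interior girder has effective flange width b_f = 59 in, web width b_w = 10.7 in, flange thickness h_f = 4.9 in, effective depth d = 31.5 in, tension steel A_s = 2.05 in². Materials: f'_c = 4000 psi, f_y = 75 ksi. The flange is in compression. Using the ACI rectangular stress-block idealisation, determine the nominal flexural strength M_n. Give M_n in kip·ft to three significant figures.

M_n ≈ 399 kip·ft

Tension: T = A_s f_y = 2.05 × 75 = 153.75 kips.
Try a within the flange: a = T/(0.85 f'_c b_f) = 153.75/(0.85 × 4 × 59) = 0.766 in.
Since a = 0.766 ≤ h_f = 4.9 in, the stress block lies entirely in the flange; analyse as a rectangular beam of width b_f.
M_n = T(d − a/2) = 153.75 × (31.5 − 0.383) = 4784.2 kip·in.
M_n = 4784.2/12 = 398.68 kip·ft.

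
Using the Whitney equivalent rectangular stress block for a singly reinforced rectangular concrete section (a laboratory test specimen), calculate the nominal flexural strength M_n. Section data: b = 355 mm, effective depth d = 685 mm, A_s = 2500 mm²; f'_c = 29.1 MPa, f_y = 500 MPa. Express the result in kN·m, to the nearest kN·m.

T = A_s f_y = 2500 × 500 = 1250000 N = 1250 kN.
From C = T: a = T/(0.85 f'_c b) = 1250000/(0.85 × 29.1 × 355) = 142.35 mm.
M_n = T(d − a/2) = 1250 kN × (685 − 71.175) mm = 767.28 kN·m.

M_n ≈ 767 kN·m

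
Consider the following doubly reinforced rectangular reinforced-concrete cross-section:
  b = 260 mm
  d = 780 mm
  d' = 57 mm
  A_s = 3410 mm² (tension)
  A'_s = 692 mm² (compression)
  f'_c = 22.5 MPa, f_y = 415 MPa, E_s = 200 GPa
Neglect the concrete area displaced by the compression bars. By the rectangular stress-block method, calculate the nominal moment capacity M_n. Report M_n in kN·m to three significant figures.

M_n ≈ 960 kN·m

Assume both tension and compression steel yield.
Net tension couple steel: A_s − A'_s = 2718 mm².
a = (A_s − A'_s) f_y / (0.85 f'_c b) = 1127970/(0.85 × 22.5 × 260) = 226.84 mm.
c = a/β₁ = 226.84/0.85 = 266.87 mm; ε'_s = 0.003(c − d')/c = 0.0024 ≥ f_y/E_s = 0.0021, so compression steel does yield.
M_n = (A_s − A'_s) f_y (d − a/2) + A'_s f_y (d − d') = [1127970 × (780 − 113.42) + 287180 × (780 − 57)] × 10⁻⁶ = 751.88 + 207.63 = 959.51 kN·m.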